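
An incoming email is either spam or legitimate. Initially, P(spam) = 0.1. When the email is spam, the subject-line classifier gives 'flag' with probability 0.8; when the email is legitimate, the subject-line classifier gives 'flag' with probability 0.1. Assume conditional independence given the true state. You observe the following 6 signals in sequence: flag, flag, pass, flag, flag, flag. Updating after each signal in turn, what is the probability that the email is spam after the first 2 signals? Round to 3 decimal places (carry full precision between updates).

After 'flag': P(spam) = 0.8·0.1000 / (0.8·0.1000 + 0.1·0.9000) ≈ 0.4706
After 'flag': P(spam) = 0.8·0.4706 / (0.8·0.4706 + 0.1·0.5294) ≈ 0.8767

0.877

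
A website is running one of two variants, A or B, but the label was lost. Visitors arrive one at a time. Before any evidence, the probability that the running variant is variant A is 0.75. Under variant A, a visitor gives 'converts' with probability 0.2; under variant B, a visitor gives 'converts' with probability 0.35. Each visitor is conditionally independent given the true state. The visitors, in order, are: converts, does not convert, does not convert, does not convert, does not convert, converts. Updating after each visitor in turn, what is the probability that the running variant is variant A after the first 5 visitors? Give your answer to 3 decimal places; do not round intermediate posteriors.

0.797

Each posterior becomes the prior for the next update.
After 'converts': P(A) = 0.2·0.7500 / (0.2·0.7500 + 0.35·0.2500) ≈ 0.6316
After 'does not convert': P(A) = 0.8·0.6316 / (0.8·0.6316 + 0.65·0.3684) ≈ 0.6784
After 'does not convert': P(A) = 0.8·0.6784 / (0.8·0.6784 + 0.65·0.3216) ≈ 0.7220
After 'does not convert': P(A) = 0.8·0.7220 / (0.8·0.7220 + 0.65·0.2780) ≈ 0.7617
After 'does not convert': P(A) = 0.8·0.7617 / (0.8·0.7617 + 0.65·0.2383) ≈ 0.7973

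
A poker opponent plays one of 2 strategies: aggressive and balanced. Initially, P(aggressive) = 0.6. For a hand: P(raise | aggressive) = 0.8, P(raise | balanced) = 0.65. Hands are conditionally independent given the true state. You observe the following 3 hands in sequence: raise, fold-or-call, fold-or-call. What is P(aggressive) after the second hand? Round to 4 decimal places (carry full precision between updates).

Apply Bayes' rule sequentially, carrying P(aggressive) forward.
After 'raise': P(aggressive) = 0.8·0.6000 / (0.8·0.6000 + 0.65·0.4000) ≈ 0.6486
After 'fold-or-call': P(aggressive) = 0.2·0.6486 / (0.2·0.6486 + 0.35·0.3514) ≈ 0.5134

0.5134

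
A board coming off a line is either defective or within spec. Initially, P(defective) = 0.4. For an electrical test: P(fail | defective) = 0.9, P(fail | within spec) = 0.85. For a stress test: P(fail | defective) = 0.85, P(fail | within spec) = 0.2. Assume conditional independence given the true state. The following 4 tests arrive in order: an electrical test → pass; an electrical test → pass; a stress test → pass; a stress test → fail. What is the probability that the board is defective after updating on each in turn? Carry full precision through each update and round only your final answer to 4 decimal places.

0.1910

After an electrical test='pass': P(defective) = 0.1·0.4000 / (0.1·0.4000 + 0.15·0.6000) ≈ 0.3077
After an electrical test='pass': P(defective) = 0.1·0.3077 / (0.1·0.3077 + 0.15·0.6923) ≈ 0.2286
After a stress test='pass': P(defective) = 0.15·0.2286 / (0.15·0.2286 + 0.8·0.7714) ≈ 0.0526
After a stress test='fail': P(defective) = 0.85·0.0526 / (0.85·0.0526 + 0.2·0.9474) ≈ 0.1910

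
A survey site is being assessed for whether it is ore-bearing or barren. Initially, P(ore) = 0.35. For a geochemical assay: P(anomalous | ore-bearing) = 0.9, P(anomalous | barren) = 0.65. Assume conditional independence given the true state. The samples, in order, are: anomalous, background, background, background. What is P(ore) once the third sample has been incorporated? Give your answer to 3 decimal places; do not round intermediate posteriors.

0.057

Apply Bayes' rule sequentially, carrying P(ore) forward.
After 'anomalous': P(ore) = 0.9·0.3500 / (0.9·0.3500 + 0.65·0.6500) ≈ 0.4271
After 'background': P(ore) = 0.1·0.4271 / (0.1·0.4271 + 0.35·0.5729) ≈ 0.1756
After 'background': P(ore) = 0.1·0.1756 / (0.1·0.1756 + 0.35·0.8244) ≈ 0.0574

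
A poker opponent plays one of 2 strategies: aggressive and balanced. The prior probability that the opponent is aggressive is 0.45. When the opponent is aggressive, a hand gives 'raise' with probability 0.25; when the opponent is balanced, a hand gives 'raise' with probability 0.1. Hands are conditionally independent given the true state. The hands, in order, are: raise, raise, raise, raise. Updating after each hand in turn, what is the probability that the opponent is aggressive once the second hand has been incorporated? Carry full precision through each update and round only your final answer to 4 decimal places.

0.8364

Apply Bayes' rule sequentially, carrying P(aggressive) forward.
After 'raise': P(aggressive) = 0.25·0.4500 / (0.25·0.4500 + 0.1·0.5500) ≈ 0.6716
After 'raise': P(aggressive) = 0.25·0.6716 / (0.25·0.6716 + 0.1·0.3284) ≈ 0.8364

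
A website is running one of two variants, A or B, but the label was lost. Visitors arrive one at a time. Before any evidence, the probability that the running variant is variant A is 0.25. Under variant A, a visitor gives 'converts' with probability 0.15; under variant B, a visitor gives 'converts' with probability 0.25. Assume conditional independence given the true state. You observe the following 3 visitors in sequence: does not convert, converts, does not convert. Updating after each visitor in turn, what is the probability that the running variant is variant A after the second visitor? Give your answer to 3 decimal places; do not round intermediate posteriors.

0.185

After 'does not convert': P(A) = 0.85·0.2500 / (0.85·0.2500 + 0.75·0.7500) ≈ 0.2742
After 'converts': P(A) = 0.15·0.2742 / (0.15·0.2742 + 0.25·0.7258) ≈ 0.1848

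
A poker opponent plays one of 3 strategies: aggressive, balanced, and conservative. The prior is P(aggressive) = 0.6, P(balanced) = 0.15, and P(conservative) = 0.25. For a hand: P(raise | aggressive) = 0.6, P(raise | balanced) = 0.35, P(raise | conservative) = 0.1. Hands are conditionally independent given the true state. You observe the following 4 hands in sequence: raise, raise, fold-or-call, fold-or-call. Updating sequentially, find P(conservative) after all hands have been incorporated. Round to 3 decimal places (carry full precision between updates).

After 'raise': normaliser = 0.6·0.6000 + 0.35·0.1500 + 0.1·0.2500; P(aggressive) ≈ 0.8229, P(balanced) ≈ 0.1200, P(conservative) ≈ 0.0571
After 'raise': normaliser = 0.6·0.8229 + 0.35·0.1200 + 0.1·0.0571; P(aggressive) ≈ 0.9119, P(balanced) ≈ 0.0776, P(conservative) ≈ 0.0106
After 'fold-or-call': normaliser = 0.4·0.9119 + 0.65·0.0776 + 0.9·0.0106; P(aggressive) ≈ 0.8589, P(balanced) ≈ 0.1187, P(conservative) ≈ 0.0224
After 'fold-or-call': normaliser = 0.4·0.8589 + 0.65·0.1187 + 0.9·0.0224; P(aggressive) ≈ 0.7793, P(balanced) ≈ 0.1751, P(conservative) ≈ 0.0457

0.046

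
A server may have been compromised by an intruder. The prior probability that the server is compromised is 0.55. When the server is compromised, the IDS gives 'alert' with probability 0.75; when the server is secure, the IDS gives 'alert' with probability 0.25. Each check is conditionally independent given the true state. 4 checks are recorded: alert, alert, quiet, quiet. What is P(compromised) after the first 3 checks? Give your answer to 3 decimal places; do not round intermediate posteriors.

Each posterior becomes the prior for the next update.
After 'alert': P(compromised) = 0.75·0.5500 / (0.75·0.5500 + 0.25·0.4500) ≈ 0.7857
After 'alert': P(compromised) = 0.75·0.7857 / (0.75·0.7857 + 0.25·0.2143) ≈ 0.9167
After 'quiet': P(compromised) = 0.25·0.9167 / (0.25·0.9167 + 0.75·0.0833) ≈ 0.7857

0.786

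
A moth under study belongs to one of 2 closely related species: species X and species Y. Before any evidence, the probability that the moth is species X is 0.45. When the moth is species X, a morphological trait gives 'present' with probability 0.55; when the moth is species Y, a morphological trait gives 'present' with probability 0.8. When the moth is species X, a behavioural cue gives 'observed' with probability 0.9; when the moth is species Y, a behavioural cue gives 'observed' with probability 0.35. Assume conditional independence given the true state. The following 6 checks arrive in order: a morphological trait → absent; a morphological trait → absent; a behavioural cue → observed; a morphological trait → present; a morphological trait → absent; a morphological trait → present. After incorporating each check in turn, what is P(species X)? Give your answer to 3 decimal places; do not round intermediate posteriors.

After a morphological trait='absent': P(species X) = 0.45·0.4500 / (0.45·0.4500 + 0.2·0.5500) ≈ 0.6480
After a morphological trait='absent': P(species X) = 0.45·0.6480 / (0.45·0.6480 + 0.2·0.3520) ≈ 0.8055
After a behavioural cue='observed': P(species X) = 0.9·0.8055 / (0.9·0.8055 + 0.35·0.1945) ≈ 0.9142
After a morphological trait='present': P(species X) = 0.55·0.9142 / (0.55·0.9142 + 0.8·0.0858) ≈ 0.8798
After a morphological trait='absent': P(species X) = 0.45·0.8798 / (0.45·0.8798 + 0.2·0.1202) ≈ 0.9428
After a morphological trait='present': P(species X) = 0.55·0.9428 / (0.55·0.9428 + 0.8·0.0572) ≈ 0.9189

0.919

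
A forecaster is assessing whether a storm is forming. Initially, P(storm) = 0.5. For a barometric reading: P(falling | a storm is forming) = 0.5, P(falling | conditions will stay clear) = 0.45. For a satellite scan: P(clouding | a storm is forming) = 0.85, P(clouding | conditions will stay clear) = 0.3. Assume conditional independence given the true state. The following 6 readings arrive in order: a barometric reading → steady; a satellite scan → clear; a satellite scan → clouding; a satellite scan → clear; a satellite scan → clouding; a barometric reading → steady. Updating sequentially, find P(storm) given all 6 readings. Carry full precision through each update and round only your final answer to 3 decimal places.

0.234

After a barometric reading='steady': P(storm) = 0.5·0.5000 / (0.5·0.5000 + 0.55·0.5000) ≈ 0.4762
After a satellite scan='clear': P(storm) = 0.15·0.4762 / (0.15·0.4762 + 0.7·0.5238) ≈ 0.1630
After a satellite scan='clouding': P(storm) = 0.85·0.1630 / (0.85·0.1630 + 0.3·0.8370) ≈ 0.3556
After a satellite scan='clear': P(storm) = 0.15·0.3556 / (0.15·0.3556 + 0.7·0.6444) ≈ 0.1058
After a satellite scan='clouding': P(storm) = 0.85·0.1058 / (0.85·0.1058 + 0.3·0.8942) ≈ 0.2510
After a barometric reading='steady': P(storm) = 0.5·0.2510 / (0.5·0.2510 + 0.55·0.7490) ≈ 0.2335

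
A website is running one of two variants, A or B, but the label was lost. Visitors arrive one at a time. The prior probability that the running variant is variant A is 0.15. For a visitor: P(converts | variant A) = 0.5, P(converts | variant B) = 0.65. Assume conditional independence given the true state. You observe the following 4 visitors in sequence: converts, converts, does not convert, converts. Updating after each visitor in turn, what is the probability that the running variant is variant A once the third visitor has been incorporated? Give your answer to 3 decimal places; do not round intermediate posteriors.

0.130

After 'converts': P(A) = 0.5·0.1500 / (0.5·0.1500 + 0.65·0.8500) ≈ 0.1195
After 'converts': P(A) = 0.5·0.1195 / (0.5·0.1195 + 0.65·0.8805) ≈ 0.0945
After 'does not convert': P(A) = 0.5·0.0945 / (0.5·0.0945 + 0.35·0.9055) ≈ 0.1298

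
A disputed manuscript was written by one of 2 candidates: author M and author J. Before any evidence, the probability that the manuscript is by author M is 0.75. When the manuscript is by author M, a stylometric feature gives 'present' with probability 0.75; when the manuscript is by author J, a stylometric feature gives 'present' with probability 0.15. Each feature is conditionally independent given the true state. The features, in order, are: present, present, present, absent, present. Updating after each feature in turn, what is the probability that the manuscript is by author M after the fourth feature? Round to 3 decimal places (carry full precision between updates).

0.991

Apply Bayes' rule sequentially, carrying P(author M) forward.
After 'present': P(author M) = 0.75·0.7500 / (0.75·0.7500 + 0.15·0.2500) ≈ 0.9375
After 'present': P(author M) = 0.75·0.9375 / (0.75·0.9375 + 0.15·0.0625) ≈ 0.9868
After 'present': P(author M) = 0.75·0.9868 / (0.75·0.9868 + 0.15·0.0132) ≈ 0.9973
After 'absent': P(author M) = 0.25·0.9973 / (0.25·0.9973 + 0.85·0.0027) ≈ 0.9910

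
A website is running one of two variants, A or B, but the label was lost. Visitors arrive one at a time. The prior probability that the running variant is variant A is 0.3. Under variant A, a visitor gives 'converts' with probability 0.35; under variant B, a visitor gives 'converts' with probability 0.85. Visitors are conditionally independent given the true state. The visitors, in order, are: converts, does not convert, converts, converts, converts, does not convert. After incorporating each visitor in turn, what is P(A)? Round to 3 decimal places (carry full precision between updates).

0.188

After 'converts': P(A) = 0.35·0.3000 / (0.35·0.3000 + 0.85·0.7000) ≈ 0.1500
After 'does not convert': P(A) = 0.65·0.1500 / (0.65·0.1500 + 0.15·0.8500) ≈ 0.4333
After 'converts': P(A) = 0.35·0.4333 / (0.35·0.4333 + 0.85·0.5667) ≈ 0.2395
After 'converts': P(A) = 0.35·0.2395 / (0.35·0.2395 + 0.85·0.7605) ≈ 0.1148
After 'converts': P(A) = 0.35·0.1148 / (0.35·0.1148 + 0.85·0.8852) ≈ 0.0507
After 'does not convert': P(A) = 0.65·0.0507 / (0.65·0.0507 + 0.15·0.9493) ≈ 0.1879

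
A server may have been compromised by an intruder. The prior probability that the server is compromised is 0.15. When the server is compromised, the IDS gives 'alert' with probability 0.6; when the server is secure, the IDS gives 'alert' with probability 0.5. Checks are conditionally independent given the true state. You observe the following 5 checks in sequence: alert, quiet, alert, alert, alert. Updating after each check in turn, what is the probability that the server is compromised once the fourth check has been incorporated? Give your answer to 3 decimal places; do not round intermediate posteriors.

After 'alert': P(compromised) = 0.6·0.1500 / (0.6·0.1500 + 0.5·0.8500) ≈ 0.1748
After 'quiet': P(compromised) = 0.4·0.1748 / (0.4·0.1748 + 0.5·0.8252) ≈ 0.1449
After 'alert': P(compromised) = 0.6·0.1449 / (0.6·0.1449 + 0.5·0.8551) ≈ 0.1689
After 'alert': P(compromised) = 0.6·0.1689 / (0.6·0.1689 + 0.5·0.8311) ≈ 0.1961

0.196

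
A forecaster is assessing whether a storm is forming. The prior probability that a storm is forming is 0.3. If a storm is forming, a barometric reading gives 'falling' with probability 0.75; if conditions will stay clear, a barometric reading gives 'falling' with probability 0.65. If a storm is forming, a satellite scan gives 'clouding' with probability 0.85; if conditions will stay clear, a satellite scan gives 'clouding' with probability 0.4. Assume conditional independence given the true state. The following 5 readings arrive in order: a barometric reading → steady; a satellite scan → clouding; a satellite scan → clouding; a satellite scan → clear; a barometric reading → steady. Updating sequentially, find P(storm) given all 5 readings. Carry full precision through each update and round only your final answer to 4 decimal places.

After a barometric reading='steady': P(storm) = 0.25·0.3000 / (0.25·0.3000 + 0.35·0.7000) ≈ 0.2344
After a satellite scan='clouding': P(storm) = 0.85·0.2344 / (0.85·0.2344 + 0.4·0.7656) ≈ 0.3941
After a satellite scan='clouding': P(storm) = 0.85·0.3941 / (0.85·0.3941 + 0.4·0.6059) ≈ 0.5802
After a satellite scan='clear': P(storm) = 0.15·0.5802 / (0.15·0.5802 + 0.6·0.4198) ≈ 0.2568
After a barometric reading='steady': P(storm) = 0.25·0.2568 / (0.25·0.2568 + 0.35·0.7432) ≈ 0.1980

0.1980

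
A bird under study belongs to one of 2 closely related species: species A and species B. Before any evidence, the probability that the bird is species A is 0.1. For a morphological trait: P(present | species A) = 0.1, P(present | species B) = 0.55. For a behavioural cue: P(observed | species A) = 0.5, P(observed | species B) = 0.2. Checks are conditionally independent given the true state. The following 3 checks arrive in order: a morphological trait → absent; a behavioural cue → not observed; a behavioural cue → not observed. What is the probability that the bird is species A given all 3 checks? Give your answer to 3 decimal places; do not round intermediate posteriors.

After a morphological trait='absent': P(species A) = 0.9·0.1000 / (0.9·0.1000 + 0.45·0.9000) ≈ 0.1818
After a behavioural cue='not observed': P(species A) = 0.5·0.1818 / (0.5·0.1818 + 0.8·0.8182) ≈ 0.1220
After a behavioural cue='not observed': P(species A) = 0.5·0.1220 / (0.5·0.1220 + 0.8·0.8780) ≈ 0.0799

0.080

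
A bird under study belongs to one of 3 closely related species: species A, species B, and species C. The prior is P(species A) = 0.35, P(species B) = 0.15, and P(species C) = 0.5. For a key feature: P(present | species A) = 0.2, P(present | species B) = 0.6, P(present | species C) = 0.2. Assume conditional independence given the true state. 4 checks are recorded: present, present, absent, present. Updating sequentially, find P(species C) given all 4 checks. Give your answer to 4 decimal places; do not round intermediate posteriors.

0.1739

After 'present': normaliser = 0.2·0.3500 + 0.6·0.1500 + 0.2·0.5000; P(species A) ≈ 0.2692, P(species B) ≈ 0.3462, P(species C) ≈ 0.3846
After 'present': normaliser = 0.2·0.2692 + 0.6·0.3462 + 0.2·0.3846; P(species A) ≈ 0.1591, P(species B) ≈ 0.6136, P(species C) ≈ 0.2273
After 'absent': normaliser = 0.8·0.1591 + 0.4·0.6136 + 0.8·0.2273; P(species A) ≈ 0.2295, P(species B) ≈ 0.4426, P(species C) ≈ 0.3279
After 'present': normaliser = 0.2·0.2295 + 0.6·0.4426 + 0.2·0.3279; P(species A) ≈ 0.1217, P(species B) ≈ 0.7043, P(species C) ≈ 0.1739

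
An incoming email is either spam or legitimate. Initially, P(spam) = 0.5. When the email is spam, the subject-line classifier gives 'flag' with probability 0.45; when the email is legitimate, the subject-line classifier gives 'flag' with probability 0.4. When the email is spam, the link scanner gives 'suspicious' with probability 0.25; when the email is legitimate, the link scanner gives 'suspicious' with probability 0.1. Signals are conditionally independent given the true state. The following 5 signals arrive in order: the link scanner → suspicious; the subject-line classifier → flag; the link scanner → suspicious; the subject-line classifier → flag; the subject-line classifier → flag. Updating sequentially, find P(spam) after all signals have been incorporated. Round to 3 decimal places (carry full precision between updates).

After the link scanner='suspicious': P(spam) = 0.25·0.5000 / (0.25·0.5000 + 0.1·0.5000) ≈ 0.7143
After the subject-line classifier='flag': P(spam) = 0.45·0.7143 / (0.45·0.7143 + 0.4·0.2857) ≈ 0.7377
After the link scanner='suspicious': P(spam) = 0.25·0.7377 / (0.25·0.7377 + 0.1·0.2623) ≈ 0.8755
After the subject-line classifier='flag': P(spam) = 0.45·0.8755 / (0.45·0.8755 + 0.4·0.1245) ≈ 0.8878
After the subject-line classifier='flag': P(spam) = 0.45·0.8878 / (0.45·0.8878 + 0.4·0.1122) ≈ 0.8990

0.899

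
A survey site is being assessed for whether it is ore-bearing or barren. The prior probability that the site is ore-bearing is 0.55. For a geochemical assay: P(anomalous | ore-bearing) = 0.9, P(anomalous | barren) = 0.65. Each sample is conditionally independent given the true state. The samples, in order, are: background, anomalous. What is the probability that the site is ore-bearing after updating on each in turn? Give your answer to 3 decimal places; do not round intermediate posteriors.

After 'background': P(ore) = 0.1·0.5500 / (0.1·0.5500 + 0.35·0.4500) ≈ 0.2588
After 'anomalous': P(ore) = 0.9·0.2588 / (0.9·0.2588 + 0.65·0.7412) ≈ 0.3259

0.326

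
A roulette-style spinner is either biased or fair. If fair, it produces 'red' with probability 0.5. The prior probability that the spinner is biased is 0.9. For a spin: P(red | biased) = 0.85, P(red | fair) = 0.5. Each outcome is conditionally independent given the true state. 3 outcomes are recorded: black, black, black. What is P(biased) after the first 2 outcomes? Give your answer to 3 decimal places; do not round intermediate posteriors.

0.448

After 'black': P(biased) = 0.15·0.9000 / (0.15·0.9000 + 0.5·0.1000) ≈ 0.7297
After 'black': P(biased) = 0.15·0.7297 / (0.15·0.7297 + 0.5·0.2703) ≈ 0.4475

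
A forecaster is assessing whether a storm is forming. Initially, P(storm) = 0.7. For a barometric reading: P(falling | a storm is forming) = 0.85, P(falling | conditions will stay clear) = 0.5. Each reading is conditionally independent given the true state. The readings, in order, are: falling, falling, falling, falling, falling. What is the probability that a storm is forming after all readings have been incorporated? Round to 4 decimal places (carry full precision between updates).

0.9707

After 'falling': P(storm) = 0.85·0.7000 / (0.85·0.7000 + 0.5·0.3000) ≈ 0.7987
After 'falling': P(storm) = 0.85·0.7987 / (0.85·0.7987 + 0.5·0.2013) ≈ 0.8709
After 'falling': P(storm) = 0.85·0.8709 / (0.85·0.8709 + 0.5·0.1291) ≈ 0.9198
After 'falling': P(storm) = 0.85·0.9198 / (0.85·0.9198 + 0.5·0.0802) ≈ 0.9512
After 'falling': P(storm) = 0.85·0.9512 / (0.85·0.9512 + 0.5·0.0488) ≈ 0.9707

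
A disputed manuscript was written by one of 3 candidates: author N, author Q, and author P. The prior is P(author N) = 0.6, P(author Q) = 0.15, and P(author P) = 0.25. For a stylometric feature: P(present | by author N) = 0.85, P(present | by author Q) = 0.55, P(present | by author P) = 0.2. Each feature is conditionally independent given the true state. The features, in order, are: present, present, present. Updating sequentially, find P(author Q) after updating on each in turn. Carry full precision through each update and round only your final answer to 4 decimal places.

0.0631

After 'present': normaliser = 0.85·0.6000 + 0.55·0.1500 + 0.2·0.2500; P(author N) ≈ 0.7938, P(author Q) ≈ 0.1284, P(author P) ≈ 0.0778
After 'present': normaliser = 0.85·0.7938 + 0.55·0.1284 + 0.2·0.0778; P(author N) ≈ 0.8867, P(author Q) ≈ 0.0928, P(author P) ≈ 0.0205
After 'present': normaliser = 0.85·0.8867 + 0.55·0.0928 + 0.2·0.0205; P(author N) ≈ 0.9318, P(author Q) ≈ 0.0631, P(author P) ≈ 0.0051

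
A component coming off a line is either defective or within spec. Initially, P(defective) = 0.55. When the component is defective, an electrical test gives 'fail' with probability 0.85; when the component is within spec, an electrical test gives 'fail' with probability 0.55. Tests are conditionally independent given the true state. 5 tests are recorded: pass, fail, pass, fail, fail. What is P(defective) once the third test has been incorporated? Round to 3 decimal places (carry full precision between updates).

0.173

After 'pass': P(defective) = 0.15·0.5500 / (0.15·0.5500 + 0.45·0.4500) ≈ 0.2895
After 'fail': P(defective) = 0.85·0.2895 / (0.85·0.2895 + 0.55·0.7105) ≈ 0.3864
After 'pass': P(defective) = 0.15·0.3864 / (0.15·0.3864 + 0.45·0.6136) ≈ 0.1735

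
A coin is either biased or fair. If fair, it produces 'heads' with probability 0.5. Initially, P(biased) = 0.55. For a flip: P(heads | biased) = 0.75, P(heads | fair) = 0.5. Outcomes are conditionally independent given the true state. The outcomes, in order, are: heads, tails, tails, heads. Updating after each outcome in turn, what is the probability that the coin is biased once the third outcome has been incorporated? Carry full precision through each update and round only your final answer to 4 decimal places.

After 'heads': P(biased) = 0.75·0.5500 / (0.75·0.5500 + 0.5·0.4500) ≈ 0.6471
After 'tails': P(biased) = 0.25·0.6471 / (0.25·0.6471 + 0.5·0.3529) ≈ 0.4783
After 'tails': P(biased) = 0.25·0.4783 / (0.25·0.4783 + 0.5·0.5217) ≈ 0.3143

0.3143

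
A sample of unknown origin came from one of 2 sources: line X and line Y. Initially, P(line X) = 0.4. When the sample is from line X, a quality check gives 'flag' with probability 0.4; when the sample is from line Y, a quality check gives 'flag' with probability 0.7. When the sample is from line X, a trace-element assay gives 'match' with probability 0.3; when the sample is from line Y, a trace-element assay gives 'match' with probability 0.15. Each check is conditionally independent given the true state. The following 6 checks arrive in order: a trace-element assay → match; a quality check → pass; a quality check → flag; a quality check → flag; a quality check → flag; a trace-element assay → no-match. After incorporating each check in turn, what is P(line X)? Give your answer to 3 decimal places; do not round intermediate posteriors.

After a trace-element assay='match': P(line X) = 0.3·0.4000 / (0.3·0.4000 + 0.15·0.6000) ≈ 0.5714
After a quality check='pass': P(line X) = 0.6·0.5714 / (0.6·0.5714 + 0.3·0.4286) ≈ 0.7273
After a quality check='flag': P(line X) = 0.4·0.7273 / (0.4·0.7273 + 0.7·0.2727) ≈ 0.6038
After a quality check='flag': P(line X) = 0.4·0.6038 / (0.4·0.6038 + 0.7·0.3962) ≈ 0.4655
After a quality check='flag': P(line X) = 0.4·0.4655 / (0.4·0.4655 + 0.7·0.5345) ≈ 0.3323
After a trace-element assay='no-match': P(line X) = 0.7·0.3323 / (0.7·0.3323 + 0.85·0.6677) ≈ 0.2907

0.291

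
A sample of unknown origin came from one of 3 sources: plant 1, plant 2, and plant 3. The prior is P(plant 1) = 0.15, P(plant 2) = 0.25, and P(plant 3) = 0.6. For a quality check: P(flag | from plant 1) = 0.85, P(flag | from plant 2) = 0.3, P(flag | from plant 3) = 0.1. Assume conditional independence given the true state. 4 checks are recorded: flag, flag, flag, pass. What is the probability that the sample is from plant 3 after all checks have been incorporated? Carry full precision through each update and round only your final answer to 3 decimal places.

Apply Bayes' rule sequentially, carrying P(plant 3) forward.
After 'flag': normaliser = 0.85·0.1500 + 0.3·0.2500 + 0.1·0.6000; P(plant 1) ≈ 0.4857, P(plant 2) ≈ 0.2857, P(plant 3) ≈ 0.2286
After 'flag': normaliser = 0.85·0.4857 + 0.3·0.2857 + 0.1·0.2286; P(plant 1) ≈ 0.7918, P(plant 2) ≈ 0.1644, P(plant 3) ≈ 0.0438
After 'flag': normaliser = 0.85·0.7918 + 0.3·0.1644 + 0.1·0.0438; P(plant 1) ≈ 0.9261, P(plant 2) ≈ 0.0679, P(plant 3) ≈ 0.0060
After 'pass': normaliser = 0.15·0.9261 + 0.7·0.0679 + 0.9·0.0060; P(plant 1) ≈ 0.7241, P(plant 2) ≈ 0.2476, P(plant 3) ≈ 0.0283

0.028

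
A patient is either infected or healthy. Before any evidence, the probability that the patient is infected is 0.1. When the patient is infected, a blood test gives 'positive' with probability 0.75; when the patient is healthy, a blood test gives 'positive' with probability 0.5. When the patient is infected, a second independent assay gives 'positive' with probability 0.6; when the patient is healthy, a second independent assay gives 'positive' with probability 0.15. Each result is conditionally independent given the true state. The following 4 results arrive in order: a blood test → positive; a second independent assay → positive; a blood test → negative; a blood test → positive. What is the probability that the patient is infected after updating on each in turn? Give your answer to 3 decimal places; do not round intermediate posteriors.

Apply Bayes' rule sequentially, carrying P(infected) forward.
After a blood test='positive': P(infected) = 0.75·0.1000 / (0.75·0.1000 + 0.5·0.9000) ≈ 0.1429
After a second independent assay='positive': P(infected) = 0.6·0.1429 / (0.6·0.1429 + 0.15·0.8571) ≈ 0.4000
After a blood test='negative': P(infected) = 0.25·0.4000 / (0.25·0.4000 + 0.5·0.6000) ≈ 0.2500
After a blood test='positive': P(infected) = 0.75·0.2500 / (0.75·0.2500 + 0.5·0.7500) ≈ 0.3333

0.333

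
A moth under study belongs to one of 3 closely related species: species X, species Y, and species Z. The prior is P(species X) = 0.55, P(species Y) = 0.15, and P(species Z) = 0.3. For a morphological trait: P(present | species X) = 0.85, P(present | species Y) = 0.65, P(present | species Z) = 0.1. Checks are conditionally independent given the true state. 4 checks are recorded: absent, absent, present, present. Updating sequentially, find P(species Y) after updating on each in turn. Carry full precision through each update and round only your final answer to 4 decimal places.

After 'absent': normaliser = 0.15·0.5500 + 0.35·0.1500 + 0.9·0.3000; P(species X) ≈ 0.2037, P(species Y) ≈ 0.1296, P(species Z) ≈ 0.6667
After 'absent': normaliser = 0.15·0.2037 + 0.35·0.1296 + 0.9·0.6667; P(species X) ≈ 0.0452, P(species Y) ≈ 0.0671, P(species Z) ≈ 0.8877
After 'present': normaliser = 0.85·0.0452 + 0.65·0.0671 + 0.1·0.8877; P(species X) ≈ 0.2249, P(species Y) ≈ 0.2554, P(species Z) ≈ 0.5196
After 'present': normaliser = 0.85·0.2249 + 0.65·0.2554 + 0.1·0.5196; P(species X) ≈ 0.4673, P(species Y) ≈ 0.4057, P(species Z) ≈ 0.1270

0.4057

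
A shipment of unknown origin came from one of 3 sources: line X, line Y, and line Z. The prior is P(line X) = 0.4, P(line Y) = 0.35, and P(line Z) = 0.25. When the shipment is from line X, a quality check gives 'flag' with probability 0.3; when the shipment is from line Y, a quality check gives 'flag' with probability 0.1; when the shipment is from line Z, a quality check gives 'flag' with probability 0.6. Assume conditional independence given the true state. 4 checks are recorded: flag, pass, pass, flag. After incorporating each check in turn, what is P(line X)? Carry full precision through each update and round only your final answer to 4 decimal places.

After 'flag': normaliser = 0.3·0.4000 + 0.1·0.3500 + 0.6·0.2500; P(line X) ≈ 0.3934, P(line Y) ≈ 0.1148, P(line Z) ≈ 0.4918
After 'pass': normaliser = 0.7·0.3934 + 0.9·0.1148 + 0.4·0.4918; P(line X) ≈ 0.4786, P(line Y) ≈ 0.1795, P(line Z) ≈ 0.3419
After 'pass': normaliser = 0.7·0.4786 + 0.9·0.1795 + 0.4·0.3419; P(line X) ≈ 0.5290, P(line Y) ≈ 0.2551, P(line Z) ≈ 0.2159
After 'flag': normaliser = 0.3·0.5290 + 0.1·0.2551 + 0.6·0.2159; P(line X) ≈ 0.5058, P(line Y) ≈ 0.0813, P(line Z) ≈ 0.4129

0.5058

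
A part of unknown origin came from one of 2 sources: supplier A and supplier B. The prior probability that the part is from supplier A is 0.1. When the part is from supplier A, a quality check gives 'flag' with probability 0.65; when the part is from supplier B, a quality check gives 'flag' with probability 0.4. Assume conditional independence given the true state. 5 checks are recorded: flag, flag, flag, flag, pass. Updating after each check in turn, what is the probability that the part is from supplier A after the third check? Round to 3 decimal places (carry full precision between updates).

Each posterior becomes the prior for the next update.
After 'flag': P(supplier A) = 0.65·0.1000 / (0.65·0.1000 + 0.4·0.9000) ≈ 0.1529
After 'flag': P(supplier A) = 0.65·0.1529 / (0.65·0.1529 + 0.4·0.8471) ≈ 0.2268
After 'flag': P(supplier A) = 0.65·0.2268 / (0.65·0.2268 + 0.4·0.7732) ≈ 0.3229

0.323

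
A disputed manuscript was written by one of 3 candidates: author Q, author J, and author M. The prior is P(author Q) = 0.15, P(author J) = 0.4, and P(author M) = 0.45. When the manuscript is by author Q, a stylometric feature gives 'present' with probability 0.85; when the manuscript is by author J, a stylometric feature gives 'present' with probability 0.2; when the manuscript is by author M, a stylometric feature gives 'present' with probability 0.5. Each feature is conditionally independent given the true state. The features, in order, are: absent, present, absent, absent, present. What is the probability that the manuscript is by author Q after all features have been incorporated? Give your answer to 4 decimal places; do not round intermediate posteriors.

Apply Bayes' rule sequentially, carrying P(author Q) forward.
After 'absent': normaliser = 0.15·0.1500 + 0.8·0.4000 + 0.5·0.4500; P(author Q) ≈ 0.0396, P(author J) ≈ 0.5639, P(author M) ≈ 0.3965
After 'present': normaliser = 0.85·0.0396 + 0.2·0.5639 + 0.5·0.3965; P(author Q) ≈ 0.0978, P(author J) ≈ 0.3272, P(author M) ≈ 0.5751
After 'absent': normaliser = 0.15·0.0978 + 0.8·0.3272 + 0.5·0.5751; P(author Q) ≈ 0.0260, P(author J) ≈ 0.4641, P(author M) ≈ 0.5099
After 'absent': normaliser = 0.15·0.0260 + 0.8·0.4641 + 0.5·0.5099; P(author Q) ≈ 0.0062, P(author J) ≈ 0.5892, P(author M) ≈ 0.4046
After 'present': normaliser = 0.85·0.0062 + 0.2·0.5892 + 0.5·0.4046; P(author Q) ≈ 0.0162, P(author J) ≈ 0.3622, P(author M) ≈ 0.6217

0.0162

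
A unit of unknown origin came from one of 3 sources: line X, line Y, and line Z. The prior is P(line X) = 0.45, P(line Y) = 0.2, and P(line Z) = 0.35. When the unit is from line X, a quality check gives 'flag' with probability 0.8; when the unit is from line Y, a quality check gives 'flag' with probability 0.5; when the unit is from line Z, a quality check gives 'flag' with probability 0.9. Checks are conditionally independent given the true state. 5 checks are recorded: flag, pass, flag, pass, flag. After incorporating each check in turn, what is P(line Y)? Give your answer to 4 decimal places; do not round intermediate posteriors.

Each posterior becomes the prior for the next update.
After 'flag': normaliser = 0.8·0.4500 + 0.5·0.2000 + 0.9·0.3500; P(line X) ≈ 0.4645, P(line Y) ≈ 0.1290, P(line Z) ≈ 0.4065
After 'pass': normaliser = 0.2·0.4645 + 0.5·0.1290 + 0.1·0.4065; P(line X) ≈ 0.4691, P(line Y) ≈ 0.3257, P(line Z) ≈ 0.2052
After 'flag': normaliser = 0.8·0.4691 + 0.5·0.3257 + 0.9·0.2052; P(line X) ≈ 0.5192, P(line Y) ≈ 0.2253, P(line Z) ≈ 0.2555
After 'pass': normaliser = 0.2·0.5192 + 0.5·0.2253 + 0.1·0.2555; P(line X) ≈ 0.4290, P(line Y) ≈ 0.4655, P(line Z) ≈ 0.1056
After 'flag': normaliser = 0.8·0.4290 + 0.5·0.4655 + 0.9·0.1056; P(line X) ≈ 0.5115, P(line Y) ≈ 0.3469, P(line Z) ≈ 0.1416

0.3469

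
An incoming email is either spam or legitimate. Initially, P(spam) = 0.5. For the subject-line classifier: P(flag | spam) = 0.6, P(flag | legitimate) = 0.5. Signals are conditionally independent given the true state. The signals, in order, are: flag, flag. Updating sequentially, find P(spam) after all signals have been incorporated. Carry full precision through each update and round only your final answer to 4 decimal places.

After 'flag': P(spam) = 0.6·0.5000 / (0.6·0.5000 + 0.5·0.5000) ≈ 0.5455
After 'flag': P(spam) = 0.6·0.5455 / (0.6·0.5455 + 0.5·0.4545) ≈ 0.5902

0.5902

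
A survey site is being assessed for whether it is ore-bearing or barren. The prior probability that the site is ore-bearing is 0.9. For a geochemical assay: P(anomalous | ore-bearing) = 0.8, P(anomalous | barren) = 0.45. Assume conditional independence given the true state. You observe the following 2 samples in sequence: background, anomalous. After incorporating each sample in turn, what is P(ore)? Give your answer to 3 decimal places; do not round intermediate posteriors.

After 'background': P(ore) = 0.2·0.9000 / (0.2·0.9000 + 0.55·0.1000) ≈ 0.7660
After 'anomalous': P(ore) = 0.8·0.7660 / (0.8·0.7660 + 0.45·0.2340) ≈ 0.8533

0.853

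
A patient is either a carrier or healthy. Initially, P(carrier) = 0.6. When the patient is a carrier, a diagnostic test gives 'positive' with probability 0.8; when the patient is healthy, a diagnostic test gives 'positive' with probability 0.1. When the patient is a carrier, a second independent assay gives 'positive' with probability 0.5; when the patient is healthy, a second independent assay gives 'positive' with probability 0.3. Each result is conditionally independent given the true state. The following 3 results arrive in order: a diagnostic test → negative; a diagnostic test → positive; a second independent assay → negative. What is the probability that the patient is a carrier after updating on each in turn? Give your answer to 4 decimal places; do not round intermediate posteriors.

0.6557

After a diagnostic test='negative': P(carrier) = 0.2·0.6000 / (0.2·0.6000 + 0.9·0.4000) ≈ 0.2500
After a diagnostic test='positive': P(carrier) = 0.8·0.2500 / (0.8·0.2500 + 0.1·0.7500) ≈ 0.7273
After a second independent assay='negative': P(carrier) = 0.5·0.7273 / (0.5·0.7273 + 0.7·0.2727) ≈ 0.6557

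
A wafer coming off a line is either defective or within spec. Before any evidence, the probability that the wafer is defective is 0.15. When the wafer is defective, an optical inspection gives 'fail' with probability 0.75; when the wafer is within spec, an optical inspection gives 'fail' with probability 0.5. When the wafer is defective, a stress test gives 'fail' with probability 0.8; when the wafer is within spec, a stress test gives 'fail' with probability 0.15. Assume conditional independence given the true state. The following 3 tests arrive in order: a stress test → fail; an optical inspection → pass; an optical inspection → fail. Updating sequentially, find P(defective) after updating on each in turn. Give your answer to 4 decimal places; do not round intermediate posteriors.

0.4138

After a stress test='fail': P(defective) = 0.8·0.1500 / (0.8·0.1500 + 0.15·0.8500) ≈ 0.4848
After an optical inspection='pass': P(defective) = 0.25·0.4848 / (0.25·0.4848 + 0.5·0.5152) ≈ 0.3200
After an optical inspection='fail': P(defective) = 0.75·0.3200 / (0.75·0.3200 + 0.5·0.6800) ≈ 0.4138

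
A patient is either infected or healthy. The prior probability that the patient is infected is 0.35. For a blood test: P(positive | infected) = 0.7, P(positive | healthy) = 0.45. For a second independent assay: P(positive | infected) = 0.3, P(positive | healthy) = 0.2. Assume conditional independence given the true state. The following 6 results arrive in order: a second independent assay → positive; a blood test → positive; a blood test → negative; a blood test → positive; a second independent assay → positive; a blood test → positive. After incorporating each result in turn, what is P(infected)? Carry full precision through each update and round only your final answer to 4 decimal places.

Apply Bayes' rule sequentially, carrying P(infected) forward.
After a second independent assay='positive': P(infected) = 0.3·0.3500 / (0.3·0.3500 + 0.2·0.6500) ≈ 0.4468
After a blood test='positive': P(infected) = 0.7·0.4468 / (0.7·0.4468 + 0.45·0.5532) ≈ 0.5568
After a blood test='negative': P(infected) = 0.3·0.5568 / (0.3·0.5568 + 0.55·0.4432) ≈ 0.4066
After a blood test='positive': P(infected) = 0.7·0.4066 / (0.7·0.4066 + 0.45·0.5934) ≈ 0.5160
After a second independent assay='positive': P(infected) = 0.3·0.5160 / (0.3·0.5160 + 0.2·0.4840) ≈ 0.6152
After a blood test='positive': P(infected) = 0.7·0.6152 / (0.7·0.6152 + 0.45·0.3848) ≈ 0.7133

0.7133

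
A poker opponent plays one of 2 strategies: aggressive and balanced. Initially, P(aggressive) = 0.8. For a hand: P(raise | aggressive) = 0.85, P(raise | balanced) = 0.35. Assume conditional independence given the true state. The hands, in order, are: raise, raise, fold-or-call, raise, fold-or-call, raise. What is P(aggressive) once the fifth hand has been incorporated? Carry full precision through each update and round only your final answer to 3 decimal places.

Apply Bayes' rule sequentially, carrying P(aggressive) forward.
After 'raise': P(aggressive) = 0.85·0.8000 / (0.85·0.8000 + 0.35·0.2000) ≈ 0.9067
After 'raise': P(aggressive) = 0.85·0.9067 / (0.85·0.9067 + 0.35·0.0933) ≈ 0.9593
After 'fold-or-call': P(aggressive) = 0.15·0.9593 / (0.15·0.9593 + 0.65·0.0407) ≈ 0.8448
After 'raise': P(aggressive) = 0.85·0.8448 / (0.85·0.8448 + 0.35·0.1552) ≈ 0.9297
After 'fold-or-call': P(aggressive) = 0.15·0.9297 / (0.15·0.9297 + 0.65·0.0703) ≈ 0.7532

0.753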